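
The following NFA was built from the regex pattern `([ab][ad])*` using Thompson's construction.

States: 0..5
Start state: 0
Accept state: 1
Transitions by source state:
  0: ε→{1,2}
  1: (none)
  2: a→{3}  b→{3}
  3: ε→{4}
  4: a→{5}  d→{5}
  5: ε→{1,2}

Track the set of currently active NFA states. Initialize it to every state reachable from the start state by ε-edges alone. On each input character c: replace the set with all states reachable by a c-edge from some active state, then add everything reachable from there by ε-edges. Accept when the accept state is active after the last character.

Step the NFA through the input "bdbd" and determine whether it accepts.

Answer: ACCEPT

Steps:
start: ε-closure({0}) = {0,1,2}
'b' @ 1: {3,4}
'd' @ 2: {1,2,5}  (accept∈set)
'b' @ 3: {3,4}
'd' @ 4: {1,2,5}  (accept∈set)
final: {1,2,5}; accept 1 in set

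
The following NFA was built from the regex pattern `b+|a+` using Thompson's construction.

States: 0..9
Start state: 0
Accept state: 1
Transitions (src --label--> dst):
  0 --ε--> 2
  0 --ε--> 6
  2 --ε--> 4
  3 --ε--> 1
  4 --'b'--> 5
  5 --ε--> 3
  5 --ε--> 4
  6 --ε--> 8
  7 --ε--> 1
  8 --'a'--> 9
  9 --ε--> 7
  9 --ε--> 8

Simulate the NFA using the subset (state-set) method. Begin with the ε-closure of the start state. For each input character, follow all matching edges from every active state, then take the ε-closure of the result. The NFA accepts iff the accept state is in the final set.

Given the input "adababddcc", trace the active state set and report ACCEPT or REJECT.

S₀ = ε-closure({0}) = {0,2,4,6,8}
'a' @ 1: {1,7,8,9}  ✓accept
'd' @ 2: {}  — state set empty
rest 'ababddcc' ignored (set empty)
end set {} — state 1 not in

Answer: REJECT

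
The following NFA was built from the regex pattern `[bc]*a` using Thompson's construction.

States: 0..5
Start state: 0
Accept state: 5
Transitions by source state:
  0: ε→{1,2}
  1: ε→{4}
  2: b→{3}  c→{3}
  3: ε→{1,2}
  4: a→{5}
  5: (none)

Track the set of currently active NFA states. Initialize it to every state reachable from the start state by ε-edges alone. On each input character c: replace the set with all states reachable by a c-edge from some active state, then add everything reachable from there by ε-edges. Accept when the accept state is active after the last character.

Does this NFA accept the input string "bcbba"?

start: ε-closure({0}) = {0,1,2,4}
'b' @ 1: {1,2,3,4}
'c' @ 2: {1,2,3,4}
'b' @ 3: {1,2,3,4}
'b' @ 4: {1,2,3,4}
'a' @ 5: {5}  (accept∈set)
after full input: {5}  (accept=5 in)

Answer: ACCEPT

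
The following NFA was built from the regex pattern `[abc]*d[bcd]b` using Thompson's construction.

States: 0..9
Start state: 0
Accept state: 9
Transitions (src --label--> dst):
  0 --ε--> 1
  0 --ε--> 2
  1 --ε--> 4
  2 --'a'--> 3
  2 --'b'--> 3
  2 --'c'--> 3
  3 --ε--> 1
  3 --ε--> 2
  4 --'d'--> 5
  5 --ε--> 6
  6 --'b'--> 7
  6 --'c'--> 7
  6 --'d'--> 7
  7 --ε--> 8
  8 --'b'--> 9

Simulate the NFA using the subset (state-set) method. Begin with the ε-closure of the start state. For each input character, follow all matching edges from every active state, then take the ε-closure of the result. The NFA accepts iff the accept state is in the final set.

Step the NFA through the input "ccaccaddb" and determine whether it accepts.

initial (ε-close {0}): {0,1,2,4}
'c' @ 1: {1,2,3,4}
'c' @ 2: {1,2,3,4}
'a' @ 3: {1,2,3,4}
'c' @ 4: {1,2,3,4}
'c' @ 5: {1,2,3,4}
'a' @ 6: {1,2,3,4}
'd' @ 7: {5,6}
'd' @ 8: {7,8}
'b' @ 9: {9}  (accept∈set)
end set {9} — state 9 in

Answer: ACCEPT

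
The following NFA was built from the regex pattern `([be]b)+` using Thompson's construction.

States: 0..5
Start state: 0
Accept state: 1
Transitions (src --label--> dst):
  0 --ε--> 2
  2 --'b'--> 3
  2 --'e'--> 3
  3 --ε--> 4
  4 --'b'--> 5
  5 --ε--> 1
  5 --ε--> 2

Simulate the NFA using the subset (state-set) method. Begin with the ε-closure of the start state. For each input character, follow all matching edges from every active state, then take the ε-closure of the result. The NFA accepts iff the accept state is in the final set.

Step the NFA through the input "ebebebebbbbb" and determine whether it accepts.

S₀ = ε-closure({0}) = {0,2}
'e' @ 1: {3,4}
'b' @ 2: {1,2,5}  (accept∈set)
'e' @ 3: {3,4}
'b' @ 4: {1,2,5}  (accept∈set)
'e' @ 5: {3,4}
'b' @ 6: {1,2,5}  (accept∈set)
'e' @ 7: {3,4}
'b' @ 8: {1,2,5}  (accept∈set)
'b' @ 9: {3,4}
'b' @ 10: {1,2,5}  (accept∈set)
'b' @ 11: {3,4}
'b' @ 12: {1,2,5}  (accept∈set)
after full input: {1,2,5}  (accept=1 in)

Answer: ACCEPT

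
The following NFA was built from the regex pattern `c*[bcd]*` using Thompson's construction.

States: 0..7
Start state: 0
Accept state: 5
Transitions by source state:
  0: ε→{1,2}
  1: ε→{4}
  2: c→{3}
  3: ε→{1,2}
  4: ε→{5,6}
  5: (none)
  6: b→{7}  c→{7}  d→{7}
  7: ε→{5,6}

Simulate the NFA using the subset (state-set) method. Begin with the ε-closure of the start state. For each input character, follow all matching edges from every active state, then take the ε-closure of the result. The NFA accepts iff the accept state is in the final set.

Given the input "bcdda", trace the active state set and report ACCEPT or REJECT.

Answer: REJECT

Steps:
S₀ = ε-closure({0}) = {0,1,2,4,5,6}
'b' @ 1: {5,6,7}  [accepting]
'c' @ 2: {5,6,7}  [accepting]
'd' @ 3: {5,6,7}  [accepting]
'd' @ 4: {5,6,7}  [accepting]
'a' @ 5: {}  — no active states
end set {} — state 5 not in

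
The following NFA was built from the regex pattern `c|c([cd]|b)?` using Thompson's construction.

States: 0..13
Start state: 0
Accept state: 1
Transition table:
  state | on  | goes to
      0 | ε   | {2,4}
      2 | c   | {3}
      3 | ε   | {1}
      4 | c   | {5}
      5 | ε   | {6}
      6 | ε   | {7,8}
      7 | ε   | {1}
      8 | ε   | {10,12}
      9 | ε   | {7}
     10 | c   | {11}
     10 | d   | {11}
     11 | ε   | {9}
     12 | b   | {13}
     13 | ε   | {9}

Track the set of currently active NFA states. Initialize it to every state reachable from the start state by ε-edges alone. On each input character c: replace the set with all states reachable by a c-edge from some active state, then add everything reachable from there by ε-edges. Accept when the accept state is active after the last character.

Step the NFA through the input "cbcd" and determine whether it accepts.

Answer: REJECT

Trace:
start: ε-closure({0}) = {0,2,4}
'c' @ 1: {1,3,5,6,7,8,10,12}  (accept∈set)
'b' @ 2: {1,7,9,13}  (accept∈set)
'c' @ 3: {}  — dead — no transitions
rest 'd' ignored (set empty)
after full input: {}  (accept=1 not in)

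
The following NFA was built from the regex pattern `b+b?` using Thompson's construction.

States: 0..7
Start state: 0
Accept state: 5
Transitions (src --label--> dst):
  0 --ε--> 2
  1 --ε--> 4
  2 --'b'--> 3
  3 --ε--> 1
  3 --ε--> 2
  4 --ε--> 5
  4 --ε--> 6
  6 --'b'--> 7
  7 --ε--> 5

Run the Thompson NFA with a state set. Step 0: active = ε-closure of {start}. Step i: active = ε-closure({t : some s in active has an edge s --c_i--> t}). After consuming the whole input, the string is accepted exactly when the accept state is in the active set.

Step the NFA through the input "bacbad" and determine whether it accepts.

S₀ = ε-closure({0}) = {0,2}
'b' @ 1: {1,2,3,4,5,6}  [accepting]
'a' @ 2: {}  — no active states
rest 'cbad' ignored (set empty)
final: {}; accept 5 not in set

Answer: REJECT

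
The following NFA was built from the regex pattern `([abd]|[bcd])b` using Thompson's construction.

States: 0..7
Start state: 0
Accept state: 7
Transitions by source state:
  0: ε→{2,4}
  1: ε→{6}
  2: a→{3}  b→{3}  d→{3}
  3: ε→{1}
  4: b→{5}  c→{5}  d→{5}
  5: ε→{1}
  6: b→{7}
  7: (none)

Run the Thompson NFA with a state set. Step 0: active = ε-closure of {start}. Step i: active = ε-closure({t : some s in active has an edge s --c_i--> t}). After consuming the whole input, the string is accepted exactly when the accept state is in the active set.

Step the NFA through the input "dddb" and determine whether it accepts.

start: ε-closure({0}) = {0,2,4}
'd' @ 1: {1,3,5,6}
'd' @ 2: {}  — dead — no transitions
rest 'db' ignored (set empty)
after full input: {}  (accept=7 not in)

Answer: REJECT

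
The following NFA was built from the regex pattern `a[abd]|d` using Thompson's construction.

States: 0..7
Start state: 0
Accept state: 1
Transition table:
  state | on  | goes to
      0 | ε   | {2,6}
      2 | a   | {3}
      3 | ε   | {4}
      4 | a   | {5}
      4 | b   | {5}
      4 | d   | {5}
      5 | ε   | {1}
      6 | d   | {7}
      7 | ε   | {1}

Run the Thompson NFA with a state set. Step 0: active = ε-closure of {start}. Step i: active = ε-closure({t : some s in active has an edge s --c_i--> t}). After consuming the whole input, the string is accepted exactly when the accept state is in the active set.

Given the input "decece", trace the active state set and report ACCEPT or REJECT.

Answer: REJECT

Trace:
start: ε-closure({0}) = {0,2,6}
'd' @ 1: {1,7}  ✓accept
'e' @ 2: {}  — dead — no transitions
rest 'cece' ignored (set empty)
after full input: {}  (accept=1 not in)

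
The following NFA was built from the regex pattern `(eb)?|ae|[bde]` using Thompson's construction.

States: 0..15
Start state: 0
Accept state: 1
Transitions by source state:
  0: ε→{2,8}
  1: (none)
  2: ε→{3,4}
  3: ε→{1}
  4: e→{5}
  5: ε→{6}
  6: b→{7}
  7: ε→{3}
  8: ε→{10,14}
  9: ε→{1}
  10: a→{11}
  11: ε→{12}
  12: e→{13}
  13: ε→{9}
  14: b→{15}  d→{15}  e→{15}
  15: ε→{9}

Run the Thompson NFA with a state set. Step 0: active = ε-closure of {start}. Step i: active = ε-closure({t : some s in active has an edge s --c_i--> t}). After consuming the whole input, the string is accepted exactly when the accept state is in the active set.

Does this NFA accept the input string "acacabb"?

Answer: REJECT

Derivation:
S₀ = ε-closure({0}) = {0,1,2,3,4,8,10,14}
'a' @ 1: {11,12}
'c' @ 2: {}  — state set empty
rest 'acabb' ignored (set empty)
final: {}; accept 1 not in set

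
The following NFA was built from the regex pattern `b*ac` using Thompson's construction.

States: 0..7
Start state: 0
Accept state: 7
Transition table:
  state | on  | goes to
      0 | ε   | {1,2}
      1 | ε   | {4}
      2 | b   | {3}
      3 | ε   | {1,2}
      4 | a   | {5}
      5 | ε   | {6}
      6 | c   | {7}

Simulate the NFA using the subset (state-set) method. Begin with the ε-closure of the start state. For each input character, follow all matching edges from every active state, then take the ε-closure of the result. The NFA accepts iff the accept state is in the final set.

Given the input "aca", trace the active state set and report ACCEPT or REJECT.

Answer: REJECT

Steps:
start: ε-closure({0}) = {0,1,2,4}
'a' @ 1: {5,6}
'c' @ 2: {7}  [accepting]
'a' @ 3: {}  — state set empty
end set {} — state 7 not in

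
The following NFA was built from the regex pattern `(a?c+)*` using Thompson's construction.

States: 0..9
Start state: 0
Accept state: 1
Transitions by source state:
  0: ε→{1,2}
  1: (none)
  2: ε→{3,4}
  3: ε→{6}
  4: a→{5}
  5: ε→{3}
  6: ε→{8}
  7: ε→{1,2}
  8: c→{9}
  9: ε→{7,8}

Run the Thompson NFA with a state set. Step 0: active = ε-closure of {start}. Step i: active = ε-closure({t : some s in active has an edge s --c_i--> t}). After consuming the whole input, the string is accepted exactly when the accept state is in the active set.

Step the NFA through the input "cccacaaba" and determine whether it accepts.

Answer: REJECT

Trace:
start: ε-closure({0}) = {0,1,2,3,4,6,8}
'c' @ 1: {1,2,3,4,6,7,8,9}  [accepting]
'c' @ 2: {1,2,3,4,6,7,8,9}  [accepting]
'c' @ 3: {1,2,3,4,6,7,8,9}  [accepting]
'a' @ 4: {3,5,6,8}
'c' @ 5: {1,2,3,4,6,7,8,9}  [accepting]
'a' @ 6: {3,5,6,8}
'a' @ 7: {}  — state set empty
rest 'ba' ignored (set empty)
after full input: {}  (accept=1 not in)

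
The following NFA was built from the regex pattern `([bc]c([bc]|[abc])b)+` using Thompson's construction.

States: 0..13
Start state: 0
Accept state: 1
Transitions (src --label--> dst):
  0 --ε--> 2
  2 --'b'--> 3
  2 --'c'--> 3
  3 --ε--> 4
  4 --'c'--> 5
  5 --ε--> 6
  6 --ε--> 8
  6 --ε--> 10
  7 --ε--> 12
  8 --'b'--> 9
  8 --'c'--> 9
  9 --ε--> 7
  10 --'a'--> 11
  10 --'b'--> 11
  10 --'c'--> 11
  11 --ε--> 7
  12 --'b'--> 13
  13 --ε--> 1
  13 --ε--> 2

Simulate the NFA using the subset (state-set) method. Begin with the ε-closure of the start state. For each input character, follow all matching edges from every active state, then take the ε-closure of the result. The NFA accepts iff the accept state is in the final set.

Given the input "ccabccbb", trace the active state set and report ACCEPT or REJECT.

start: ε-closure({0}) = {0,2}
'c' @ 1: {3,4}
'c' @ 2: {5,6,8,10}
'a' @ 3: {7,11,12}
'b' @ 4: {1,2,13}  [accepting]
'c' @ 5: {3,4}
'c' @ 6: {5,6,8,10}
'b' @ 7: {7,9,11,12}
'b' @ 8: {1,2,13}  [accepting]
after full input: {1,2,13}  (accept=1 in)

Answer: ACCEPT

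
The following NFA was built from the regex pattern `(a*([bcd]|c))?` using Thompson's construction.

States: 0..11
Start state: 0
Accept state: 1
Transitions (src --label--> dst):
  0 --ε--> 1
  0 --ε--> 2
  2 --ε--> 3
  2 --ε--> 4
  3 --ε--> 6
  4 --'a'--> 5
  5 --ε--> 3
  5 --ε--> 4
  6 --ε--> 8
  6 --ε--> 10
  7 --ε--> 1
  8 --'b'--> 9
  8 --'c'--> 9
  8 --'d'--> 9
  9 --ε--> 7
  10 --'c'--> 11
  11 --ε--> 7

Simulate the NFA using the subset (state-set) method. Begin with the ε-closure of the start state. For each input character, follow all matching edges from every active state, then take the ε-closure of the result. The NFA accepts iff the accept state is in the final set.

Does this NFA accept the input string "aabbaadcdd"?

start: ε-closure({0}) = {0,1,2,3,4,6,8,10}
'a' @ 1: {3,4,5,6,8,10}
'a' @ 2: {3,4,5,6,8,10}
'b' @ 3: {1,7,9}  (accept∈set)
'b' @ 4: {}  — state set empty
rest 'aadcdd' ignored (set empty)
after full input: {}  (accept=1 not in)

Answer: REJECT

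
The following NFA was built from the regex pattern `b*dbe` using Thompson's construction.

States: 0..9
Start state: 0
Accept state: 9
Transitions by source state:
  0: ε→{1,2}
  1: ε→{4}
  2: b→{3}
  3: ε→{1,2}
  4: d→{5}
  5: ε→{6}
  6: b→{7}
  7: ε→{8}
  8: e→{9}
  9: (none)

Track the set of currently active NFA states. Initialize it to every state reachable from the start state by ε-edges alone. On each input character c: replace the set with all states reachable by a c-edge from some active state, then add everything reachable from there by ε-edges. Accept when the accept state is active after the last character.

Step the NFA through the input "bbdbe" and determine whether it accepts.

initial (ε-close {0}): {0,1,2,4}
'b' @ 1: {1,2,3,4}
'b' @ 2: {1,2,3,4}
'd' @ 3: {5,6}
'b' @ 4: {7,8}
'e' @ 5: {9}  (accept∈set)
end set {9} — state 9 in

Answer: ACCEPT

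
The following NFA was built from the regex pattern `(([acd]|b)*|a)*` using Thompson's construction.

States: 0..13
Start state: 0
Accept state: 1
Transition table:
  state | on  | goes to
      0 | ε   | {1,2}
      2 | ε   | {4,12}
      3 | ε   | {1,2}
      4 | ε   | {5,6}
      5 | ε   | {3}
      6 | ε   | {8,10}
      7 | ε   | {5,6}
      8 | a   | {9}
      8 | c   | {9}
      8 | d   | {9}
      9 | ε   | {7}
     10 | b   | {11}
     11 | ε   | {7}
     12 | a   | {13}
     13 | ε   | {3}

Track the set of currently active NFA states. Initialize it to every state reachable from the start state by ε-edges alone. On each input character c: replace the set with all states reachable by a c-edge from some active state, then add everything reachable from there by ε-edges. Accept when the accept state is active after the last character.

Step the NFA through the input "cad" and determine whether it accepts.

Answer: ACCEPT

Steps:
initial (ε-close {0}): {0,1,2,3,4,5,6,8,10,12}
'c' @ 1: {1,2,3,4,5,6,7,8,9,10,12}  [accepting]
'a' @ 2: {1,2,3,4,5,6,7,8,9,10,12,13}  [accepting]
'd' @ 3: {1,2,3,4,5,6,7,8,9,10,12}  [accepting]
end set {1,2,3,4,5,6,7,8,9,10,12} — state 1 in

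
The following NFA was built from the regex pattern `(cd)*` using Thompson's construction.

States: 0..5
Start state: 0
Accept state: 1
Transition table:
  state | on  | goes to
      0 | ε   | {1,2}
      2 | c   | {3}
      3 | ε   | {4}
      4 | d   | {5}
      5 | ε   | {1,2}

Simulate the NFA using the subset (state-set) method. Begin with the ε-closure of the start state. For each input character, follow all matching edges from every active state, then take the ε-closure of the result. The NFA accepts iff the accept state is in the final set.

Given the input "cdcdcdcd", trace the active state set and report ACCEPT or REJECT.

initial (ε-close {0}): {0,1,2}
'c' @ 1: {3,4}
'd' @ 2: {1,2,5}  (accept∈set)
'c' @ 3: {3,4}
'd' @ 4: {1,2,5}  (accept∈set)
'c' @ 5: {3,4}
'd' @ 6: {1,2,5}  (accept∈set)
'c' @ 7: {3,4}
'd' @ 8: {1,2,5}  (accept∈set)
end set {1,2,5} — state 1 in

Answer: ACCEPT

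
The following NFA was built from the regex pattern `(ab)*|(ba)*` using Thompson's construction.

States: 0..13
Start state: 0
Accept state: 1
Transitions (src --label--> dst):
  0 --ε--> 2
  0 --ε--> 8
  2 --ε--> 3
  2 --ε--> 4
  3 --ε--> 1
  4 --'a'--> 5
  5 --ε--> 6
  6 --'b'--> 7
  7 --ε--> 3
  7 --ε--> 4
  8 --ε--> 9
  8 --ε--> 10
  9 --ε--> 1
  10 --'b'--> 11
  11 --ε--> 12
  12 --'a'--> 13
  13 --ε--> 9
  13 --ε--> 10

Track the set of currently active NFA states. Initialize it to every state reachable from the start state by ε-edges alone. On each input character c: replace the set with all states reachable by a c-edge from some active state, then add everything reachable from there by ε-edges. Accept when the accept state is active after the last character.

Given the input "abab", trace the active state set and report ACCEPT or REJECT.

S₀ = ε-closure({0}) = {0,1,2,3,4,8,9,10}
'a' @ 1: {5,6}
'b' @ 2: {1,3,4,7}  (accept∈set)
'a' @ 3: {5,6}
'b' @ 4: {1,3,4,7}  (accept∈set)
end set {1,3,4,7} — state 1 in

Answer: ACCEPT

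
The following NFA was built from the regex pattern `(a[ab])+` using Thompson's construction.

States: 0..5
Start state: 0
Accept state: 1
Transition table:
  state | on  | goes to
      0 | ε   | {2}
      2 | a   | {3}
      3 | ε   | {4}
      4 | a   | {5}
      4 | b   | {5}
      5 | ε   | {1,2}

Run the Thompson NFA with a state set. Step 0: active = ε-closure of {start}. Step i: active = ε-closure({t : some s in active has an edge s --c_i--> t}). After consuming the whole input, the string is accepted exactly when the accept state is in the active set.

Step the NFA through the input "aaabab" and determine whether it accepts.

Answer: ACCEPT

Derivation:
initial (ε-close {0}): {0,2}
'a' @ 1: {3,4}
'a' @ 2: {1,2,5}  ✓accept
'a' @ 3: {3,4}
'b' @ 4: {1,2,5}  ✓accept
'a' @ 5: {3,4}
'b' @ 6: {1,2,5}  ✓accept
end set {1,2,5} — state 1 in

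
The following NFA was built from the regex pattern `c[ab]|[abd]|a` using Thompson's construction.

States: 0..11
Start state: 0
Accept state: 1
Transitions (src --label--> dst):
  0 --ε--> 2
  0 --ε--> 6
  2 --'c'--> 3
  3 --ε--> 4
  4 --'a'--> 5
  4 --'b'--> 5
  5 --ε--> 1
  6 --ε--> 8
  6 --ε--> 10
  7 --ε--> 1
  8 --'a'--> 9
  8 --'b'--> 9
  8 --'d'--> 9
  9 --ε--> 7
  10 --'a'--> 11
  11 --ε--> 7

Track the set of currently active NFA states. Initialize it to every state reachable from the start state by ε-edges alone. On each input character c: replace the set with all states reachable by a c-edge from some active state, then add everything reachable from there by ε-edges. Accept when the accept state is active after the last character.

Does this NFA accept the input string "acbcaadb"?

start: ε-closure({0}) = {0,2,6,8,10}
'a' @ 1: {1,7,9,11}  [accepting]
'c' @ 2: {}  — no active states
rest 'bcaadb' ignored (set empty)
after full input: {}  (accept=1 not in)

Answer: REJECT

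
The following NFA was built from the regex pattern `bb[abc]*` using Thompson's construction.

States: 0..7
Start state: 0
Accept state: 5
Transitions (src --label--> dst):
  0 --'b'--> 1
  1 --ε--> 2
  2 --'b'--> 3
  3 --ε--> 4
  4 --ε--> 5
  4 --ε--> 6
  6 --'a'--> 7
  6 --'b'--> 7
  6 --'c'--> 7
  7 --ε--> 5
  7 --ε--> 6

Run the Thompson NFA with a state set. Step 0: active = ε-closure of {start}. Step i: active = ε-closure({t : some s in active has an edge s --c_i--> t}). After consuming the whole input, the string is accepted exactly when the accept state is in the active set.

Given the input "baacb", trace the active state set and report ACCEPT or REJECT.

Answer: REJECT

Steps:
initial (ε-close {0}): {0}
'b' @ 1: {1,2}
'a' @ 2: {}  — dead — no transitions
rest 'acb' ignored (set empty)
end set {} — state 5 not in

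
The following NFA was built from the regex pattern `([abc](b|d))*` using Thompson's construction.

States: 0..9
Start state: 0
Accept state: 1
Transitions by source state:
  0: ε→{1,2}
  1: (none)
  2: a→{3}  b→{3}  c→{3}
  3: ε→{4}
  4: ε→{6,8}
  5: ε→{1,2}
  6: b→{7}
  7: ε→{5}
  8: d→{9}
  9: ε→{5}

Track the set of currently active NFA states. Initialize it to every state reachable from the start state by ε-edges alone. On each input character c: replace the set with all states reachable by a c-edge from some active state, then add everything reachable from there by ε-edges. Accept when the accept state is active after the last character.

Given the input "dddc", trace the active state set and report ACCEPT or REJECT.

Answer: REJECT

Trace:
start: ε-closure({0}) = {0,1,2}
'd' @ 1: {}  — dead — no transitions
rest 'ddc' ignored (set empty)
end set {} — state 1 not in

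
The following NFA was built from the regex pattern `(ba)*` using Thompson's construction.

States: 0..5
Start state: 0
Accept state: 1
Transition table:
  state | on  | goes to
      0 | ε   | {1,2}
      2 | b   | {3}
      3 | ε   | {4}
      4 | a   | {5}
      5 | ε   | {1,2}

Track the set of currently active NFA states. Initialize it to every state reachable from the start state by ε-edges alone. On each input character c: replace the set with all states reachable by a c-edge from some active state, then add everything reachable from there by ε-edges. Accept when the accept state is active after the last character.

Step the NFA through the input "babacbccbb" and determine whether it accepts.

start: ε-closure({0}) = {0,1,2}
'b' @ 1: {3,4}
'a' @ 2: {1,2,5}  [accepting]
'b' @ 3: {3,4}
'a' @ 4: {1,2,5}  [accepting]
'c' @ 5: {}  — dead — no transitions
rest 'bccbb' ignored (set empty)
end set {} — state 1 not in

Answer: REJECT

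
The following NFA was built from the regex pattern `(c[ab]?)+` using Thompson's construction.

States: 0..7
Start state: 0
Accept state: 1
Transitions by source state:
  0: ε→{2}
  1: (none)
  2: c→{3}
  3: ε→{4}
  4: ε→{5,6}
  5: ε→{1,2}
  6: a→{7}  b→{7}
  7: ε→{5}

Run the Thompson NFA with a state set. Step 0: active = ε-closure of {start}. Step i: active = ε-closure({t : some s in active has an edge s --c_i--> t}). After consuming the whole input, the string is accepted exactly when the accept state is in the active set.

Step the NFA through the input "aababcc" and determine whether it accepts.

start: ε-closure({0}) = {0,2}
'a' @ 1: {}  — dead — no transitions
rest 'ababcc' ignored (set empty)
final: {}; accept 1 not in set

Answer: REJECT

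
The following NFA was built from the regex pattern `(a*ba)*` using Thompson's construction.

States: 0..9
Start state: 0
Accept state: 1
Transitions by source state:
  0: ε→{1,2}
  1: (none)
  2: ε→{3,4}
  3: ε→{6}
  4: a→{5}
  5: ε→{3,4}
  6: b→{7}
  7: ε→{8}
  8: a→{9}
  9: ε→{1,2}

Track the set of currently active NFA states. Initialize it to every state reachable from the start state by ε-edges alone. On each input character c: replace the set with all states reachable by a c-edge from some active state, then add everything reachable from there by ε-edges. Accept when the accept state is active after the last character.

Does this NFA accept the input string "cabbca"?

S₀ = ε-closure({0}) = {0,1,2,3,4,6}
'c' @ 1: {}  — dead — no transitions
rest 'abbca' ignored (set empty)
end set {} — state 1 not in

Answer: REJECT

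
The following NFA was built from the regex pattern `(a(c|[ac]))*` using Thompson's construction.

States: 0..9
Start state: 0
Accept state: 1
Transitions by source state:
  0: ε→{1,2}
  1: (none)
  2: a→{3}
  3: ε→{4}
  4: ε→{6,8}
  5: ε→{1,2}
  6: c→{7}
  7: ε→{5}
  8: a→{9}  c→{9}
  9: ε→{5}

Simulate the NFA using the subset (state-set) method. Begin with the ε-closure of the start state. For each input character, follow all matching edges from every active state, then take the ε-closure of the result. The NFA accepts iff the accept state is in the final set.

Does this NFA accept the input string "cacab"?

Answer: REJECT

Steps:
start: ε-closure({0}) = {0,1,2}
'c' @ 1: {}  — no active states
rest 'acab' ignored (set empty)
after full input: {}  (accept=1 not in)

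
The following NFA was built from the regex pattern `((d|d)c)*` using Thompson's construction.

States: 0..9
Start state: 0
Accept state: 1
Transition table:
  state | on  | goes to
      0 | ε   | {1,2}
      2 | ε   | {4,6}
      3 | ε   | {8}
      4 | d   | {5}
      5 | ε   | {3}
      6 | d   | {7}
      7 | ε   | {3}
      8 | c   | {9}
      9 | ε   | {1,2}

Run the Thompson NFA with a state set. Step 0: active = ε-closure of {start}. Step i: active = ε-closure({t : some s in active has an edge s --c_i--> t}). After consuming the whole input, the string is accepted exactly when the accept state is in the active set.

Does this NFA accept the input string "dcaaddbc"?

Answer: REJECT

Steps:
start: ε-closure({0}) = {0,1,2,4,6}
'd' @ 1: {3,5,7,8}
'c' @ 2: {1,2,4,6,9}  [accepting]
'a' @ 3: {}  — state set empty
rest 'addbc' ignored (set empty)
after full input: {}  (accept=1 not in)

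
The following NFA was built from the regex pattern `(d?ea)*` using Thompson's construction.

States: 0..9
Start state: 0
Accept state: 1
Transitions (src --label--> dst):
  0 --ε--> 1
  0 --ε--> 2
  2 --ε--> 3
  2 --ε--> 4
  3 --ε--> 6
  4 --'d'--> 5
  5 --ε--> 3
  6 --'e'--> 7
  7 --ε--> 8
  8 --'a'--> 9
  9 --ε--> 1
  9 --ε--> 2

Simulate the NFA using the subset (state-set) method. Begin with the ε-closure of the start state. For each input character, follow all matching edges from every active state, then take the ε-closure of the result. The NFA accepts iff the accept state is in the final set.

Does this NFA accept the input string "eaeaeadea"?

Answer: ACCEPT

Steps:
start: ε-closure({0}) = {0,1,2,3,4,6}
'e' @ 1: {7,8}
'a' @ 2: {1,2,3,4,6,9}  ✓accept
'e' @ 3: {7,8}
'a' @ 4: {1,2,3,4,6,9}  ✓accept
'e' @ 5: {7,8}
'a' @ 6: {1,2,3,4,6,9}  ✓accept
'd' @ 7: {3,5,6}
'e' @ 8: {7,8}
'a' @ 9: {1,2,3,4,6,9}  ✓accept
after full input: {1,2,3,4,6,9}  (accept=1 in)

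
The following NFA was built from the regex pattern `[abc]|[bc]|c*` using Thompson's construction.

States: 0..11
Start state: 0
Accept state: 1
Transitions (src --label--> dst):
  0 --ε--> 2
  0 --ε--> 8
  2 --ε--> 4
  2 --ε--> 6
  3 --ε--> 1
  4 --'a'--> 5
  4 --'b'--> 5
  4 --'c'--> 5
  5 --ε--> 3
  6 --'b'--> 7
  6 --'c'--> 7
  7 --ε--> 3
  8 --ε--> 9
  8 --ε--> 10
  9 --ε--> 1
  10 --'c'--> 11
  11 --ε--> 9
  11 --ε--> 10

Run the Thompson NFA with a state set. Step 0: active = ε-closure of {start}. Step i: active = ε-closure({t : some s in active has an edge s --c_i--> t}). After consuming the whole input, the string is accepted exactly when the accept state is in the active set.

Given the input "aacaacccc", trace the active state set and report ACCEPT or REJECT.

start: ε-closure({0}) = {0,1,2,4,6,8,9,10}
'a' @ 1: {1,3,5}  (accept∈set)
'a' @ 2: {}  — state set empty
rest 'caacccc' ignored (set empty)
after full input: {}  (accept=1 not in)

Answer: REJECT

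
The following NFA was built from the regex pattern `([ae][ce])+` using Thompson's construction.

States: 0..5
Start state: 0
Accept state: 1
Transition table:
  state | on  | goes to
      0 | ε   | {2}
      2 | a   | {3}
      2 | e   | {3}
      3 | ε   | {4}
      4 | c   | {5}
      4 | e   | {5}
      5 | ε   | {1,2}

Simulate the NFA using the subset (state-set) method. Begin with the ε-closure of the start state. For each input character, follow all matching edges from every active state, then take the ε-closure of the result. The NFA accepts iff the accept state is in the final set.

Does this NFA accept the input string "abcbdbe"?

initial (ε-close {0}): {0,2}
'a' @ 1: {3,4}
'b' @ 2: {}  — dead — no transitions
rest 'cbdbe' ignored (set empty)
after full input: {}  (accept=1 not in)

Answer: REJECT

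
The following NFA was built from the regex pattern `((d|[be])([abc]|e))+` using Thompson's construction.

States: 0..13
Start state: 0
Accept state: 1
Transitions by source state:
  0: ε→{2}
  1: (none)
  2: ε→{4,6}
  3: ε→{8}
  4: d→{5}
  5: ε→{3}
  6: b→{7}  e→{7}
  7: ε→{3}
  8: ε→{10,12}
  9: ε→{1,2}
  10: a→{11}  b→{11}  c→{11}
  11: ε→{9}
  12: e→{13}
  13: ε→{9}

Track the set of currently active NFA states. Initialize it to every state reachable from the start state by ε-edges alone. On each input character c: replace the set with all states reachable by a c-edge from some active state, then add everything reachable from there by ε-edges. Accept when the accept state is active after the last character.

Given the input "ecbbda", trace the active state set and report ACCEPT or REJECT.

initial (ε-close {0}): {0,2,4,6}
'e' @ 1: {3,7,8,10,12}
'c' @ 2: {1,2,4,6,9,11}  ✓accept
'b' @ 3: {3,7,8,10,12}
'b' @ 4: {1,2,4,6,9,11}  ✓accept
'd' @ 5: {3,5,8,10,12}
'a' @ 6: {1,2,4,6,9,11}  ✓accept
final: {1,2,4,6,9,11}; accept 1 in set

Answer: ACCEPT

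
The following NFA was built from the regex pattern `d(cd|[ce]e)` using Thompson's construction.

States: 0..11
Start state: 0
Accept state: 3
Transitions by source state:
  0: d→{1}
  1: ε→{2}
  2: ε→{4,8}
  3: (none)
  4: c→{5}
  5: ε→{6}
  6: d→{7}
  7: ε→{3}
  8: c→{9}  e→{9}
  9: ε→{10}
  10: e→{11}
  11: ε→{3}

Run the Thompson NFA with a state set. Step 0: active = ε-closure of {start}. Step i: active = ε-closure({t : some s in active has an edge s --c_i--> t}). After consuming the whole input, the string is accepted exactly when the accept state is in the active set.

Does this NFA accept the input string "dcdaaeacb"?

initial (ε-close {0}): {0}
'd' @ 1: {1,2,4,8}
'c' @ 2: {5,6,9,10}
'd' @ 3: {3,7}  [accepting]
'a' @ 4: {}  — state set empty
rest 'aeacb' ignored (set empty)
after full input: {}  (accept=3 not in)

Answer: REJECT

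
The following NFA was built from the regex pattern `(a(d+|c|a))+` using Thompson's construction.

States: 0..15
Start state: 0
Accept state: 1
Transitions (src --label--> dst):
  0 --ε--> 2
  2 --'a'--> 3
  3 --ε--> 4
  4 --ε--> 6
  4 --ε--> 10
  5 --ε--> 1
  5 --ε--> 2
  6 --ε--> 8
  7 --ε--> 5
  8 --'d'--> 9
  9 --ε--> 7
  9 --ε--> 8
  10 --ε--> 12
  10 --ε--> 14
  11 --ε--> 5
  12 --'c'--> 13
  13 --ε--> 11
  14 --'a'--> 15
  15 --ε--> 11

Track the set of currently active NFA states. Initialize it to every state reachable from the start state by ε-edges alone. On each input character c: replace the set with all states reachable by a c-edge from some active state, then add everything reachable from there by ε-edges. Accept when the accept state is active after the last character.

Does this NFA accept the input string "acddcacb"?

Answer: REJECT

Derivation:
start: ε-closure({0}) = {0,2}
'a' @ 1: {3,4,6,8,10,12,14}
'c' @ 2: {1,2,5,11,13}  ✓accept
'd' @ 3: {}  — dead — no transitions
rest 'dcacb' ignored (set empty)
final: {}; accept 1 not in set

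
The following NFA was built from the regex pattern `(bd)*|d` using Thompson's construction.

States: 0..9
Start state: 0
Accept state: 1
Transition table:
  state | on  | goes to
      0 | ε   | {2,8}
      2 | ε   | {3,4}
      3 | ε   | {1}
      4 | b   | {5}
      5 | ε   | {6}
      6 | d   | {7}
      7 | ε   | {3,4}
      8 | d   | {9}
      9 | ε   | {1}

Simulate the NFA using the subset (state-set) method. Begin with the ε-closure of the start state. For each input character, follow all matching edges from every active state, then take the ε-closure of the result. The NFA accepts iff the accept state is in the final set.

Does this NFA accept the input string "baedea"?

Answer: REJECT

Derivation:
initial (ε-close {0}): {0,1,2,3,4,8}
'b' @ 1: {5,6}
'a' @ 2: {}  — no active states
rest 'edea' ignored (set empty)
final: {}; accept 1 not in set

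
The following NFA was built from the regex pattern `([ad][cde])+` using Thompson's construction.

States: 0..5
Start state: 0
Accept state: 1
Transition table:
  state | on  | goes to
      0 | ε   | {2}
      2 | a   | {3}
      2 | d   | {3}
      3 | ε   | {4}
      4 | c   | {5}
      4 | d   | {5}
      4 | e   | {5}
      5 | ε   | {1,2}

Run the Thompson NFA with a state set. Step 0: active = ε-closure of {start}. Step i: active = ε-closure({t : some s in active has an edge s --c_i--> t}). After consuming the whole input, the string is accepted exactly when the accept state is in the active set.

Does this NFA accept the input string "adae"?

start: ε-closure({0}) = {0,2}
'a' @ 1: {3,4}
'd' @ 2: {1,2,5}  (accept∈set)
'a' @ 3: {3,4}
'e' @ 4: {1,2,5}  (accept∈set)
final: {1,2,5}; accept 1 in set

Answer: ACCEPT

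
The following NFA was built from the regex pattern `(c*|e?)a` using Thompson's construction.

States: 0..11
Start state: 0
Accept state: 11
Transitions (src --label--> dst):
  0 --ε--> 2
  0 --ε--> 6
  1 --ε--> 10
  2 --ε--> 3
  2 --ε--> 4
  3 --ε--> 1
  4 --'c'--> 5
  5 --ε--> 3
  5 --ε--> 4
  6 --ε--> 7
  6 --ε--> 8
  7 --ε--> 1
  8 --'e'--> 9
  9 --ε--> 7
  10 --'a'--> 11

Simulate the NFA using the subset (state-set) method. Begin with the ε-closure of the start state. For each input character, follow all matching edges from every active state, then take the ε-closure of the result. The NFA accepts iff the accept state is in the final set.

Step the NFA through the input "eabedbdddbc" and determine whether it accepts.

S₀ = ε-closure({0}) = {0,1,2,3,4,6,7,8,10}
'e' @ 1: {1,7,9,10}
'a' @ 2: {11}  ✓accept
'b' @ 3: {}  — no active states
rest 'edbdddbc' ignored (set empty)
end set {} — state 11 not in

Answer: REJECT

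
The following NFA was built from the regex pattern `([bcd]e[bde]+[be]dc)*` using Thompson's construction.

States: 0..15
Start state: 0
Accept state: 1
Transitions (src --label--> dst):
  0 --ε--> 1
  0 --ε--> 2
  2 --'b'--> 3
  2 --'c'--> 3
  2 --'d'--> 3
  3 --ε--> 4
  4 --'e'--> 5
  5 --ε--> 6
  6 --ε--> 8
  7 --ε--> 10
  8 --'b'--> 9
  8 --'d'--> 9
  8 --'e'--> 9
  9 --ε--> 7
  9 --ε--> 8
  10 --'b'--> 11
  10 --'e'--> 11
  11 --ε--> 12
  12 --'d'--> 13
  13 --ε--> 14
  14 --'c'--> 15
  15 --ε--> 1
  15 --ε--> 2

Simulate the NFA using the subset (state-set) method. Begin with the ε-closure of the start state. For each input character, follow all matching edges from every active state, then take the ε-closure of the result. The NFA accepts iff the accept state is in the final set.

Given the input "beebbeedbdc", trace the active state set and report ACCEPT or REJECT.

Answer: ACCEPT

Trace:
start: ε-closure({0}) = {0,1,2}
'b' @ 1: {3,4}
'e' @ 2: {5,6,8}
'e' @ 3: {7,8,9,10}
'b' @ 4: {7,8,9,10,11,12}
'b' @ 5: {7,8,9,10,11,12}
'e' @ 6: {7,8,9,10,11,12}
'e' @ 7: {7,8,9,10,11,12}
'd' @ 8: {7,8,9,10,13,14}
'b' @ 9: {7,8,9,10,11,12}
'd' @ 10: {7,8,9,10,13,14}
'c' @ 11: {1,2,15}  (accept∈set)
end set {1,2,15} — state 1 in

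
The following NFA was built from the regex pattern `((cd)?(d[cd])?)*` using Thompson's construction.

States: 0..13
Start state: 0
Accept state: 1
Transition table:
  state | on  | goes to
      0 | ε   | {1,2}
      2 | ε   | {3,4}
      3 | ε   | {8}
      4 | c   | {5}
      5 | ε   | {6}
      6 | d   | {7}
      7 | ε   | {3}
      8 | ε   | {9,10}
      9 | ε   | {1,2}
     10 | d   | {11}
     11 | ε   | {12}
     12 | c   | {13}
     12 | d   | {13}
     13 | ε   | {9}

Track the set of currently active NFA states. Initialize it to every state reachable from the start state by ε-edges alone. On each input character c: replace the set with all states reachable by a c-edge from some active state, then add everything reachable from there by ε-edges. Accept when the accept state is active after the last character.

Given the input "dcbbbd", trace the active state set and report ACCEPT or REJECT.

Answer: REJECT

Steps:
start: ε-closure({0}) = {0,1,2,3,4,8,9,10}
'd' @ 1: {11,12}
'c' @ 2: {1,2,3,4,8,9,10,13}  (accept∈set)
'b' @ 3: {}  — no active states
rest 'bbd' ignored (set empty)
end set {} — state 1 not in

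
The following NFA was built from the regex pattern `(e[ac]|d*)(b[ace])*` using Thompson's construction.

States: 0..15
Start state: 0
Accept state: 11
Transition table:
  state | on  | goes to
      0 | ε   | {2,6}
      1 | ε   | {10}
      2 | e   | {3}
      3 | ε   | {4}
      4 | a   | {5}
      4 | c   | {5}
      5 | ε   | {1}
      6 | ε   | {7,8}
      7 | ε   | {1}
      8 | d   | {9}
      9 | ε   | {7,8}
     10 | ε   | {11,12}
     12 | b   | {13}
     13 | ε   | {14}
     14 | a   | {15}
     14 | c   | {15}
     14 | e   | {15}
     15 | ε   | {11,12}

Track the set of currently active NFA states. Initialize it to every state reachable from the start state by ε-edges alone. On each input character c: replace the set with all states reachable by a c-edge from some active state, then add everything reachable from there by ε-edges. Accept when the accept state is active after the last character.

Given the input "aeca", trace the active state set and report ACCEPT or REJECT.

initial (ε-close {0}): {0,1,2,6,7,8,10,11,12}
'a' @ 1: {}  — no active states
rest 'eca' ignored (set empty)
final: {}; accept 11 not in set

Answer: REJECT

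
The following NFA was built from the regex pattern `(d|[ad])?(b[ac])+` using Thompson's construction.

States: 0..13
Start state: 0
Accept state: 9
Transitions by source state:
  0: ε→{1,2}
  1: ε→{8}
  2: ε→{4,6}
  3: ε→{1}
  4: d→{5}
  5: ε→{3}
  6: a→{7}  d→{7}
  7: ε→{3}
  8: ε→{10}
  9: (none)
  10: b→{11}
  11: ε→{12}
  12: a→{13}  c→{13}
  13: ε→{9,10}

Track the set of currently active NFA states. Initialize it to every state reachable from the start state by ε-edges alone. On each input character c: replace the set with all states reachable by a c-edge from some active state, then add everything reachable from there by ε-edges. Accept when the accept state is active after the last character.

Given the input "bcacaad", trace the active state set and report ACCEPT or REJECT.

S₀ = ε-closure({0}) = {0,1,2,4,6,8,10}
'b' @ 1: {11,12}
'c' @ 2: {9,10,13}  (accept∈set)
'a' @ 3: {}  — state set empty
rest 'caad' ignored (set empty)
final: {}; accept 9 not in set

Answer: REJECT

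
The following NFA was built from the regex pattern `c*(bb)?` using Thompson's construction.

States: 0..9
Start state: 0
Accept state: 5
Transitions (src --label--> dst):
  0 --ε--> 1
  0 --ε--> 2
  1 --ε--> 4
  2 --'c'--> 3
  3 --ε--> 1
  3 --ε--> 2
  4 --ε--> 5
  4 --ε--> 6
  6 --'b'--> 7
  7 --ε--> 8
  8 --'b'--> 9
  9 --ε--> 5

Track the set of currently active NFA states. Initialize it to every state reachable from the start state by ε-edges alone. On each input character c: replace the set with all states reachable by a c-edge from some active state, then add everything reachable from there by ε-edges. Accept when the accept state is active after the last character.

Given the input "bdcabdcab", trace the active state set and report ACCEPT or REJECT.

initial (ε-close {0}): {0,1,2,4,5,6}
'b' @ 1: {7,8}
'd' @ 2: {}  — no active states
rest 'cabdcab' ignored (set empty)
end set {} — state 5 not in

Answer: REJECT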